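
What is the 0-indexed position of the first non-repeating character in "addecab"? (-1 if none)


Input: addecab
Character frequencies:
  'a': 2
  'b': 1
  'c': 1
  'd': 2
  'e': 1
Scanning left to right for freq == 1:
  Position 0 ('a'): freq=2, skip
  Position 1 ('d'): freq=2, skip
  Position 2 ('d'): freq=2, skip
  Position 3 ('e'): unique! => answer = 3

3


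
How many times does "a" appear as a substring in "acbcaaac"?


Searching for "a" in "acbcaaac"
Scanning each position:
  Position 0: "a" => MATCH
  Position 1: "c" => no
  Position 2: "b" => no
  Position 3: "c" => no
  Position 4: "a" => MATCH
  Position 5: "a" => MATCH
  Position 6: "a" => MATCH
  Position 7: "c" => no
Total occurrences: 4

4


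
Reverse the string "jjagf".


Input: jjagf
Reading characters right to left:
  Position 4: 'f'
  Position 3: 'g'
  Position 2: 'a'
  Position 1: 'j'
  Position 0: 'j'
Reversed: fgajj

fgajj


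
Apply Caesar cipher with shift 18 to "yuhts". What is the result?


Caesar cipher: shift "yuhts" by 18
  'y' (pos 24) + 18 = pos 16 = 'q'
  'u' (pos 20) + 18 = pos 12 = 'm'
  'h' (pos 7) + 18 = pos 25 = 'z'
  't' (pos 19) + 18 = pos 11 = 'l'
  's' (pos 18) + 18 = pos 10 = 'k'
Result: qmzlk

qmzlk


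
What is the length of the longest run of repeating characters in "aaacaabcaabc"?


Input: "aaacaabcaabc"
Scanning for longest run:
  Position 1 ('a'): continues run of 'a', length=2
  Position 2 ('a'): continues run of 'a', length=3
  Position 3 ('c'): new char, reset run to 1
  Position 4 ('a'): new char, reset run to 1
  Position 5 ('a'): continues run of 'a', length=2
  Position 6 ('b'): new char, reset run to 1
  Position 7 ('c'): new char, reset run to 1
  Position 8 ('a'): new char, reset run to 1
  Position 9 ('a'): continues run of 'a', length=2
  Position 10 ('b'): new char, reset run to 1
  Position 11 ('c'): new char, reset run to 1
Longest run: 'a' with length 3

3


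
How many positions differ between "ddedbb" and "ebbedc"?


Comparing "ddedbb" and "ebbedc" position by position:
  Position 0: 'd' vs 'e' => DIFFER
  Position 1: 'd' vs 'b' => DIFFER
  Position 2: 'e' vs 'b' => DIFFER
  Position 3: 'd' vs 'e' => DIFFER
  Position 4: 'b' vs 'd' => DIFFER
  Position 5: 'b' vs 'c' => DIFFER
Positions that differ: 6

6


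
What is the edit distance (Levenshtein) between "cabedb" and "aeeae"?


Computing edit distance: "cabedb" -> "aeeae"
DP table:
           a    e    e    a    e
      0    1    2    3    4    5
  c   1    1    2    3    4    5
  a   2    1    2    3    3    4
  b   3    2    2    3    4    4
  e   4    3    2    2    3    4
  d   5    4    3    3    3    4
  b   6    5    4    4    4    4
Edit distance = dp[6][5] = 4

4


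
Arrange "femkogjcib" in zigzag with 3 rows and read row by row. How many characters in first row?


Zigzag "femkogjcib" into 3 rows:
Placing characters:
  'f' => row 0
  'e' => row 1
  'm' => row 2
  'k' => row 1
  'o' => row 0
  'g' => row 1
  'j' => row 2
  'c' => row 1
  'i' => row 0
  'b' => row 1
Rows:
  Row 0: "foi"
  Row 1: "ekgcb"
  Row 2: "mj"
First row length: 3

3


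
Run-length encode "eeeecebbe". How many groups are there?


Input: eeeecebbe
Scanning for consecutive runs:
  Group 1: 'e' x 4 (positions 0-3)
  Group 2: 'c' x 1 (positions 4-4)
  Group 3: 'e' x 1 (positions 5-5)
  Group 4: 'b' x 2 (positions 6-7)
  Group 5: 'e' x 1 (positions 8-8)
Total groups: 5

5


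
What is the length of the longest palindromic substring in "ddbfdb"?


Input: "ddbfdb"
Checking substrings for palindromes:
  [0:2] "dd" (len 2) => palindrome
Longest palindromic substring: "dd" with length 2

2


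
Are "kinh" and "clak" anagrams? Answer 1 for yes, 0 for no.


Strings: "kinh", "clak"
Sorted first:  hikn
Sorted second: ackl
Differ at position 0: 'h' vs 'a' => not anagrams

0


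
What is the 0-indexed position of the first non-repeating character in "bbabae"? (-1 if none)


Input: bbabae
Character frequencies:
  'a': 2
  'b': 3
  'e': 1
Scanning left to right for freq == 1:
  Position 0 ('b'): freq=3, skip
  Position 1 ('b'): freq=3, skip
  Position 2 ('a'): freq=2, skip
  Position 3 ('b'): freq=3, skip
  Position 4 ('a'): freq=2, skip
  Position 5 ('e'): unique! => answer = 5

5


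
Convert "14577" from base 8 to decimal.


Input: "14577" in base 8
Positional expansion:
  Digit '1' (value 1) x 8^4 = 4096
  Digit '4' (value 4) x 8^3 = 2048
  Digit '5' (value 5) x 8^2 = 320
  Digit '7' (value 7) x 8^1 = 56
  Digit '7' (value 7) x 8^0 = 7
Sum = 6527

6527


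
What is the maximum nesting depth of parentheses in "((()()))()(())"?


Input: "((()()))()(())"
Tracking depth:
  Position 0 '(': depth becomes 1
  Position 1 '(': depth becomes 2
  Position 2 '(': depth becomes 3
  Position 3 ')': depth becomes 2
  Position 4 '(': depth becomes 3
  Position 5 ')': depth becomes 2
  Position 6 ')': depth becomes 1
  Position 7 ')': depth becomes 0
  Position 8 '(': depth becomes 1
  Position 9 ')': depth becomes 0
  Position 10 '(': depth becomes 1
  Position 11 '(': depth becomes 2
  Position 12 ')': depth becomes 1
  Position 13 ')': depth becomes 0
Maximum depth reached: 3

3


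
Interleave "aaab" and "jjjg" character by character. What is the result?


Interleaving "aaab" and "jjjg":
  Position 0: 'a' from first, 'j' from second => "aj"
  Position 1: 'a' from first, 'j' from second => "aj"
  Position 2: 'a' from first, 'j' from second => "aj"
  Position 3: 'b' from first, 'g' from second => "bg"
Result: ajajajbg

ajajajbg


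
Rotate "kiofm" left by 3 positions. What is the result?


Input: "kiofm", rotate left by 3
First 3 characters: "kio"
Remaining characters: "fm"
Concatenate remaining + first: "fm" + "kio" = "fmkio"

fmkio


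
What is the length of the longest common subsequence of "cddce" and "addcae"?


LCS of "cddce" and "addcae"
DP table:
           a    d    d    c    a    e
      0    0    0    0    0    0    0
  c   0    0    0    0    1    1    1
  d   0    0    1    1    1    1    1
  d   0    0    1    2    2    2    2
  c   0    0    1    2    3    3    3
  e   0    0    1    2    3    3    4
LCS length = dp[5][6] = 4

4


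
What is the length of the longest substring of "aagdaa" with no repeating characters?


Input: "aagdaa"
Sliding window (track last position of each char):
  Position 0 ('a'): window [0,0] length 1 -- new best
  Position 1 ('a'): repeat (last at 0), move window start to 1
  Position 1 ('a'): window [1,1] length 1
  Position 2 ('g'): window [1,2] length 2 -- new best
  Position 3 ('d'): window [1,3] length 3 -- new best
  Position 4 ('a'): repeat (last at 1), move window start to 2
  Position 4 ('a'): window [2,4] length 3
  Position 5 ('a'): repeat (last at 4), move window start to 5
  Position 5 ('a'): window [5,5] length 1
Longest substring with no repeats: "agd" with length 3

3


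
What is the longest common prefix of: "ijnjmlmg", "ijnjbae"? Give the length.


Words: ijnjmlmg, ijnjbae
  Position 0: all 'i' => match
  Position 1: all 'j' => match
  Position 2: all 'n' => match
  Position 3: all 'j' => match
  Position 4: ('m', 'b') => mismatch, stop
LCP = "ijnj" (length 4)

4


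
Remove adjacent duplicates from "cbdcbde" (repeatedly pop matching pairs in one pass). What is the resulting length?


Input: cbdcbde
Stack-based adjacent duplicate removal:
  Read 'c': push. Stack: c
  Read 'b': push. Stack: cb
  Read 'd': push. Stack: cbd
  Read 'c': push. Stack: cbdc
  Read 'b': push. Stack: cbdcb
  Read 'd': push. Stack: cbdcbd
  Read 'e': push. Stack: cbdcbde
Final stack: "cbdcbde" (length 7)

7


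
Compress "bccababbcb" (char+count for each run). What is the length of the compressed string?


Input: bccababbcb
Runs:
  'b' x 1 => "b1"
  'c' x 2 => "c2"
  'a' x 1 => "a1"
  'b' x 1 => "b1"
  'a' x 1 => "a1"
  'b' x 2 => "b2"
  'c' x 1 => "c1"
  'b' x 1 => "b1"
Compressed: "b1c2a1b1a1b2c1b1"
Compressed length: 16

16


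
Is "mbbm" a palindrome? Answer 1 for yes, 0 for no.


Input: mbbm
Reversed: mbbm
  Compare pos 0 ('m') with pos 3 ('m'): match
  Compare pos 1 ('b') with pos 2 ('b'): match
Result: palindrome

1


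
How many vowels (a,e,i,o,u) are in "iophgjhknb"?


Input: iophgjhknb
Checking each character:
  'i' at position 0: vowel (running total: 1)
  'o' at position 1: vowel (running total: 2)
  'p' at position 2: consonant
  'h' at position 3: consonant
  'g' at position 4: consonant
  'j' at position 5: consonant
  'h' at position 6: consonant
  'k' at position 7: consonant
  'n' at position 8: consonant
  'b' at position 9: consonant
Total vowels: 2

2


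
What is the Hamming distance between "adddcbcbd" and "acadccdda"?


Comparing "adddcbcbd" and "acadccdda" position by position:
  Position 0: 'a' vs 'a' => same
  Position 1: 'd' vs 'c' => differ
  Position 2: 'd' vs 'a' => differ
  Position 3: 'd' vs 'd' => same
  Position 4: 'c' vs 'c' => same
  Position 5: 'b' vs 'c' => differ
  Position 6: 'c' vs 'd' => differ
  Position 7: 'b' vs 'd' => differ
  Position 8: 'd' vs 'a' => differ
Total differences (Hamming distance): 6

6


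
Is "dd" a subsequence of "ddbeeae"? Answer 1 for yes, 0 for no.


Check if "dd" is a subsequence of "ddbeeae"
Greedy scan:
  Position 0 ('d'): matches sub[0] = 'd'
  Position 1 ('d'): matches sub[1] = 'd'
  Position 2 ('b'): no match needed
  Position 3 ('e'): no match needed
  Position 4 ('e'): no match needed
  Position 5 ('a'): no match needed
  Position 6 ('e'): no match needed
All 2 characters matched => is a subsequence

1


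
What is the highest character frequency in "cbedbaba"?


Input: cbedbaba
Character counts:
  'a': 2
  'b': 3
  'c': 1
  'd': 1
  'e': 1
Maximum frequency: 3

3


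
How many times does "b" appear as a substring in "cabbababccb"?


Searching for "b" in "cabbababccb"
Scanning each position:
  Position 0: "c" => no
  Position 1: "a" => no
  Position 2: "b" => MATCH
  Position 3: "b" => MATCH
  Position 4: "a" => no
  Position 5: "b" => MATCH
  Position 6: "a" => no
  Position 7: "b" => MATCH
  Position 8: "c" => no
  Position 9: "c" => no
  Position 10: "b" => MATCH
Total occurrences: 5

5


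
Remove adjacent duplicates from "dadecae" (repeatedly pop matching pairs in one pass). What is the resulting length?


Input: dadecae
Stack-based adjacent duplicate removal:
  Read 'd': push. Stack: d
  Read 'a': push. Stack: da
  Read 'd': push. Stack: dad
  Read 'e': push. Stack: dade
  Read 'c': push. Stack: dadec
  Read 'a': push. Stack: dadeca
  Read 'e': push. Stack: dadecae
Final stack: "dadecae" (length 7)

7


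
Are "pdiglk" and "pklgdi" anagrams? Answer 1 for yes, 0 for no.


Strings: "pdiglk", "pklgdi"
Sorted first:  dgiklp
Sorted second: dgiklp
Sorted forms match => anagrams

1


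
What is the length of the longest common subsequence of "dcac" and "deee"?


LCS of "dcac" and "deee"
DP table:
           d    e    e    e
      0    0    0    0    0
  d   0    1    1    1    1
  c   0    1    1    1    1
  a   0    1    1    1    1
  c   0    1    1    1    1
LCS length = dp[4][4] = 1

1


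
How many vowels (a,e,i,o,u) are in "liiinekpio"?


Input: liiinekpio
Checking each character:
  'l' at position 0: consonant
  'i' at position 1: vowel (running total: 1)
  'i' at position 2: vowel (running total: 2)
  'i' at position 3: vowel (running total: 3)
  'n' at position 4: consonant
  'e' at position 5: vowel (running total: 4)
  'k' at position 6: consonant
  'p' at position 7: consonant
  'i' at position 8: vowel (running total: 5)
  'o' at position 9: vowel (running total: 6)
Total vowels: 6

6


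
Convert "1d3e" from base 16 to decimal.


Input: "1d3e" in base 16
Positional expansion:
  Digit '1' (value 1) x 16^3 = 4096
  Digit 'd' (value 13) x 16^2 = 3328
  Digit '3' (value 3) x 16^1 = 48
  Digit 'e' (value 14) x 16^0 = 14
Sum = 7486

7486


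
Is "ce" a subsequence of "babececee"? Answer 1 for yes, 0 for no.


Check if "ce" is a subsequence of "babececee"
Greedy scan:
  Position 0 ('b'): no match needed
  Position 1 ('a'): no match needed
  Position 2 ('b'): no match needed
  Position 3 ('e'): no match needed
  Position 4 ('c'): matches sub[0] = 'c'
  Position 5 ('e'): matches sub[1] = 'e'
  Position 6 ('c'): no match needed
  Position 7 ('e'): no match needed
  Position 8 ('e'): no match needed
All 2 characters matched => is a subsequence

1


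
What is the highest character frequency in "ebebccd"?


Input: ebebccd
Character counts:
  'b': 2
  'c': 2
  'd': 1
  'e': 2
Maximum frequency: 2

2


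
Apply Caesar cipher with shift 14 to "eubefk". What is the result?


Caesar cipher: shift "eubefk" by 14
  'e' (pos 4) + 14 = pos 18 = 's'
  'u' (pos 20) + 14 = pos 8 = 'i'
  'b' (pos 1) + 14 = pos 15 = 'p'
  'e' (pos 4) + 14 = pos 18 = 's'
  'f' (pos 5) + 14 = pos 19 = 't'
  'k' (pos 10) + 14 = pos 24 = 'y'
Result: sipsty

sipsty


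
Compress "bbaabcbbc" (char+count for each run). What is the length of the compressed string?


Input: bbaabcbbc
Runs:
  'b' x 2 => "b2"
  'a' x 2 => "a2"
  'b' x 1 => "b1"
  'c' x 1 => "c1"
  'b' x 2 => "b2"
  'c' x 1 => "c1"
Compressed: "b2a2b1c1b2c1"
Compressed length: 12

12


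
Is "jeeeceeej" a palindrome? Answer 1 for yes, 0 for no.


Input: jeeeceeej
Reversed: jeeeceeej
  Compare pos 0 ('j') with pos 8 ('j'): match
  Compare pos 1 ('e') with pos 7 ('e'): match
  Compare pos 2 ('e') with pos 6 ('e'): match
  Compare pos 3 ('e') with pos 5 ('e'): match
Result: palindrome

1


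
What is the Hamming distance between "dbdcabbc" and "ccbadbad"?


Comparing "dbdcabbc" and "ccbadbad" position by position:
  Position 0: 'd' vs 'c' => differ
  Position 1: 'b' vs 'c' => differ
  Position 2: 'd' vs 'b' => differ
  Position 3: 'c' vs 'a' => differ
  Position 4: 'a' vs 'd' => differ
  Position 5: 'b' vs 'b' => same
  Position 6: 'b' vs 'a' => differ
  Position 7: 'c' vs 'd' => differ
Total differences (Hamming distance): 7

7


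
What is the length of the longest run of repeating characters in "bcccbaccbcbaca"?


Input: "bcccbaccbcbaca"
Scanning for longest run:
  Position 1 ('c'): new char, reset run to 1
  Position 2 ('c'): continues run of 'c', length=2
  Position 3 ('c'): continues run of 'c', length=3
  Position 4 ('b'): new char, reset run to 1
  Position 5 ('a'): new char, reset run to 1
  Position 6 ('c'): new char, reset run to 1
  Position 7 ('c'): continues run of 'c', length=2
  Position 8 ('b'): new char, reset run to 1
  Position 9 ('c'): new char, reset run to 1
  Position 10 ('b'): new char, reset run to 1
  Position 11 ('a'): new char, reset run to 1
  Position 12 ('c'): new char, reset run to 1
  Position 13 ('a'): new char, reset run to 1
Longest run: 'c' with length 3

3


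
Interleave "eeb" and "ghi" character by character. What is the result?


Interleaving "eeb" and "ghi":
  Position 0: 'e' from first, 'g' from second => "eg"
  Position 1: 'e' from first, 'h' from second => "eh"
  Position 2: 'b' from first, 'i' from second => "bi"
Result: egehbi

egehbi


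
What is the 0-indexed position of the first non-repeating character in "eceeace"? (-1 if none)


Input: eceeace
Character frequencies:
  'a': 1
  'c': 2
  'e': 4
Scanning left to right for freq == 1:
  Position 0 ('e'): freq=4, skip
  Position 1 ('c'): freq=2, skip
  Position 2 ('e'): freq=4, skip
  Position 3 ('e'): freq=4, skip
  Position 4 ('a'): unique! => answer = 4

4


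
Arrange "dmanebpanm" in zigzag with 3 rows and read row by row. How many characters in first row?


Zigzag "dmanebpanm" into 3 rows:
Placing characters:
  'd' => row 0
  'm' => row 1
  'a' => row 2
  'n' => row 1
  'e' => row 0
  'b' => row 1
  'p' => row 2
  'a' => row 1
  'n' => row 0
  'm' => row 1
Rows:
  Row 0: "den"
  Row 1: "mnbam"
  Row 2: "ap"
First row length: 3

3


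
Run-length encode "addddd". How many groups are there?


Input: addddd
Scanning for consecutive runs:
  Group 1: 'a' x 1 (positions 0-0)
  Group 2: 'd' x 5 (positions 1-5)
Total groups: 2

2


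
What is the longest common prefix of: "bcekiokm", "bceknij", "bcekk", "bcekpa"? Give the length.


Words: bcekiokm, bceknij, bcekk, bcekpa
  Position 0: all 'b' => match
  Position 1: all 'c' => match
  Position 2: all 'e' => match
  Position 3: all 'k' => match
  Position 4: ('i', 'n', 'k', 'p') => mismatch, stop
LCP = "bcek" (length 4)

4


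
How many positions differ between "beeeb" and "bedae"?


Comparing "beeeb" and "bedae" position by position:
  Position 0: 'b' vs 'b' => same
  Position 1: 'e' vs 'e' => same
  Position 2: 'e' vs 'd' => DIFFER
  Position 3: 'e' vs 'a' => DIFFER
  Position 4: 'b' vs 'e' => DIFFER
Positions that differ: 3

3


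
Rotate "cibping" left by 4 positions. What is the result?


Input: "cibping", rotate left by 4
First 4 characters: "cibp"
Remaining characters: "ing"
Concatenate remaining + first: "ing" + "cibp" = "ingcibp"

ingcibp


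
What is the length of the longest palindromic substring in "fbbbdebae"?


Input: "fbbbdebae"
Checking substrings for palindromes:
  [1:4] "bbb" (len 3) => palindrome
  [1:3] "bb" (len 2) => palindrome
  [2:4] "bb" (len 2) => palindrome
Longest palindromic substring: "bbb" with length 3

3


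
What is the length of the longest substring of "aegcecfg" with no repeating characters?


Input: "aegcecfg"
Sliding window (track last position of each char):
  Position 0 ('a'): window [0,0] length 1 -- new best
  Position 1 ('e'): window [0,1] length 2 -- new best
  Position 2 ('g'): window [0,2] length 3 -- new best
  Position 3 ('c'): window [0,3] length 4 -- new best
  Position 4 ('e'): repeat (last at 1), move window start to 2
  Position 4 ('e'): window [2,4] length 3
  Position 5 ('c'): repeat (last at 3), move window start to 4
  Position 5 ('c'): window [4,5] length 2
  Position 6 ('f'): window [4,6] length 3
  Position 7 ('g'): window [4,7] length 4
Longest substring with no repeats: "aegc" with length 4

4


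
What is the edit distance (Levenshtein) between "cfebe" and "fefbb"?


Computing edit distance: "cfebe" -> "fefbb"
DP table:
           f    e    f    b    b
      0    1    2    3    4    5
  c   1    1    2    3    4    5
  f   2    1    2    2    3    4
  e   3    2    1    2    3    4
  b   4    3    2    2    2    3
  e   5    4    3    3    3    3
Edit distance = dp[5][5] = 3

3


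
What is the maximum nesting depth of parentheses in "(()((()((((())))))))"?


Input: "(()((()((((())))))))"
Tracking depth:
  Position 0 '(': depth becomes 1
  Position 1 '(': depth becomes 2
  Position 2 ')': depth becomes 1
  Position 3 '(': depth becomes 2
  Position 4 '(': depth becomes 3
  Position 5 '(': depth becomes 4
  Position 6 ')': depth becomes 3
  Position 7 '(': depth becomes 4
  Position 8 '(': depth becomes 5
  Position 9 '(': depth becomes 6
  Position 10 '(': depth becomes 7
  Position 11 '(': depth becomes 8
  Position 12 ')': depth becomes 7
  Position 13 ')': depth becomes 6
  Position 14 ')': depth becomes 5
  Position 15 ')': depth becomes 4
  Position 16 ')': depth becomes 3
  Position 17 ')': depth becomes 2
  Position 18 ')': depth becomes 1
  Position 19 ')': depth becomes 0
Maximum depth reached: 8

8


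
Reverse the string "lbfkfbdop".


Input: lbfkfbdop
Reading characters right to left:
  Position 8: 'p'
  Position 7: 'o'
  Position 6: 'd'
  Position 5: 'b'
  Position 4: 'f'
  Position 3: 'k'
  Position 2: 'f'
  Position 1: 'b'
  Position 0: 'l'
Reversed: podbfkfbl

podbfkfbl


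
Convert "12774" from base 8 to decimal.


Input: "12774" in base 8
Positional expansion:
  Digit '1' (value 1) x 8^4 = 4096
  Digit '2' (value 2) x 8^3 = 1024
  Digit '7' (value 7) x 8^2 = 448
  Digit '7' (value 7) x 8^1 = 56
  Digit '4' (value 4) x 8^0 = 4
Sum = 5628

5628


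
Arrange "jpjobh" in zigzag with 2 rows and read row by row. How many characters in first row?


Zigzag "jpjobh" into 2 rows:
Placing characters:
  'j' => row 0
  'p' => row 1
  'j' => row 0
  'o' => row 1
  'b' => row 0
  'h' => row 1
Rows:
  Row 0: "jjb"
  Row 1: "poh"
First row length: 3

3


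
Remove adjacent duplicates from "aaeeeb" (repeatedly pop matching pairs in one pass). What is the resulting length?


Input: aaeeeb
Stack-based adjacent duplicate removal:
  Read 'a': push. Stack: a
  Read 'a': matches stack top 'a' => pop. Stack: (empty)
  Read 'e': push. Stack: e
  Read 'e': matches stack top 'e' => pop. Stack: (empty)
  Read 'e': push. Stack: e
  Read 'b': push. Stack: eb
Final stack: "eb" (length 2)

2


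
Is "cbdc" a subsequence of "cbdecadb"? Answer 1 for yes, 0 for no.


Check if "cbdc" is a subsequence of "cbdecadb"
Greedy scan:
  Position 0 ('c'): matches sub[0] = 'c'
  Position 1 ('b'): matches sub[1] = 'b'
  Position 2 ('d'): matches sub[2] = 'd'
  Position 3 ('e'): no match needed
  Position 4 ('c'): matches sub[3] = 'c'
  Position 5 ('a'): no match needed
  Position 6 ('d'): no match needed
  Position 7 ('b'): no match needed
All 4 characters matched => is a subsequence

1


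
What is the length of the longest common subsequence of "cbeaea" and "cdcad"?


LCS of "cbeaea" and "cdcad"
DP table:
           c    d    c    a    d
      0    0    0    0    0    0
  c   0    1    1    1    1    1
  b   0    1    1    1    1    1
  e   0    1    1    1    1    1
  a   0    1    1    1    2    2
  e   0    1    1    1    2    2
  a   0    1    1    1    2    2
LCS length = dp[6][5] = 2

2


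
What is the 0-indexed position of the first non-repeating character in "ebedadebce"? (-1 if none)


Input: ebedadebce
Character frequencies:
  'a': 1
  'b': 2
  'c': 1
  'd': 2
  'e': 4
Scanning left to right for freq == 1:
  Position 0 ('e'): freq=4, skip
  Position 1 ('b'): freq=2, skip
  Position 2 ('e'): freq=4, skip
  Position 3 ('d'): freq=2, skip
  Position 4 ('a'): unique! => answer = 4

4


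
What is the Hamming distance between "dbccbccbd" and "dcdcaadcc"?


Comparing "dbccbccbd" and "dcdcaadcc" position by position:
  Position 0: 'd' vs 'd' => same
  Position 1: 'b' vs 'c' => differ
  Position 2: 'c' vs 'd' => differ
  Position 3: 'c' vs 'c' => same
  Position 4: 'b' vs 'a' => differ
  Position 5: 'c' vs 'a' => differ
  Position 6: 'c' vs 'd' => differ
  Position 7: 'b' vs 'c' => differ
  Position 8: 'd' vs 'c' => differ
Total differences (Hamming distance): 7

7


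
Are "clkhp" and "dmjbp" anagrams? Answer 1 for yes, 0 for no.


Strings: "clkhp", "dmjbp"
Sorted first:  chklp
Sorted second: bdjmp
Differ at position 0: 'c' vs 'b' => not anagrams

0


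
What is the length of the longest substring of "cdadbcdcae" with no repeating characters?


Input: "cdadbcdcae"
Sliding window (track last position of each char):
  Position 0 ('c'): window [0,0] length 1 -- new best
  Position 1 ('d'): window [0,1] length 2 -- new best
  Position 2 ('a'): window [0,2] length 3 -- new best
  Position 3 ('d'): repeat (last at 1), move window start to 2
  Position 3 ('d'): window [2,3] length 2
  Position 4 ('b'): window [2,4] length 3
  Position 5 ('c'): window [2,5] length 4 -- new best
  Position 6 ('d'): repeat (last at 3), move window start to 4
  Position 6 ('d'): window [4,6] length 3
  Position 7 ('c'): repeat (last at 5), move window start to 6
  Position 7 ('c'): window [6,7] length 2
  Position 8 ('a'): window [6,8] length 3
  Position 9 ('e'): window [6,9] length 4
Longest substring with no repeats: "adbc" with length 4

4


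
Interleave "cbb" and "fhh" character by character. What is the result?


Interleaving "cbb" and "fhh":
  Position 0: 'c' from first, 'f' from second => "cf"
  Position 1: 'b' from first, 'h' from second => "bh"
  Position 2: 'b' from first, 'h' from second => "bh"
Result: cfbhbh

cfbhbh


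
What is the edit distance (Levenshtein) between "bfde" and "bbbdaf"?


Computing edit distance: "bfde" -> "bbbdaf"
DP table:
           b    b    b    d    a    f
      0    1    2    3    4    5    6
  b   1    0    1    2    3    4    5
  f   2    1    1    2    3    4    4
  d   3    2    2    2    2    3    4
  e   4    3    3    3    3    3    4
Edit distance = dp[4][6] = 4

4


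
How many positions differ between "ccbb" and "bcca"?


Comparing "ccbb" and "bcca" position by position:
  Position 0: 'c' vs 'b' => DIFFER
  Position 1: 'c' vs 'c' => same
  Position 2: 'b' vs 'c' => DIFFER
  Position 3: 'b' vs 'a' => DIFFER
Positions that differ: 3

3


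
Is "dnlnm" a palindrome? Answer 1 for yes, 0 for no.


Input: dnlnm
Reversed: mnlnd
  Compare pos 0 ('d') with pos 4 ('m'): MISMATCH
  Compare pos 1 ('n') with pos 3 ('n'): match
Result: not a palindrome

0


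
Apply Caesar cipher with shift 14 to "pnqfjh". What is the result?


Caesar cipher: shift "pnqfjh" by 14
  'p' (pos 15) + 14 = pos 3 = 'd'
  'n' (pos 13) + 14 = pos 1 = 'b'
  'q' (pos 16) + 14 = pos 4 = 'e'
  'f' (pos 5) + 14 = pos 19 = 't'
  'j' (pos 9) + 14 = pos 23 = 'x'
  'h' (pos 7) + 14 = pos 21 = 'v'
Result: dbetxv

dbetxv


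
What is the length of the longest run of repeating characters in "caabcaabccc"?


Input: "caabcaabccc"
Scanning for longest run:
  Position 1 ('a'): new char, reset run to 1
  Position 2 ('a'): continues run of 'a', length=2
  Position 3 ('b'): new char, reset run to 1
  Position 4 ('c'): new char, reset run to 1
  Position 5 ('a'): new char, reset run to 1
  Position 6 ('a'): continues run of 'a', length=2
  Position 7 ('b'): new char, reset run to 1
  Position 8 ('c'): new char, reset run to 1
  Position 9 ('c'): continues run of 'c', length=2
  Position 10 ('c'): continues run of 'c', length=3
Longest run: 'c' with length 3

3


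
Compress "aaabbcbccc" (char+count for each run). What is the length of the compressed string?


Input: aaabbcbccc
Runs:
  'a' x 3 => "a3"
  'b' x 2 => "b2"
  'c' x 1 => "c1"
  'b' x 1 => "b1"
  'c' x 3 => "c3"
Compressed: "a3b2c1b1c3"
Compressed length: 10

10


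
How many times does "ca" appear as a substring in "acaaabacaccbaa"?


Searching for "ca" in "acaaabacaccbaa"
Scanning each position:
  Position 0: "ac" => no
  Position 1: "ca" => MATCH
  Position 2: "aa" => no
  Position 3: "aa" => no
  Position 4: "ab" => no
  Position 5: "ba" => no
  Position 6: "ac" => no
  Position 7: "ca" => MATCH
  Position 8: "ac" => no
  Position 9: "cc" => no
  Position 10: "cb" => no
  Position 11: "ba" => no
  Position 12: "aa" => no
Total occurrences: 2

2


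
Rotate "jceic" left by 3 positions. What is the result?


Input: "jceic", rotate left by 3
First 3 characters: "jce"
Remaining characters: "ic"
Concatenate remaining + first: "ic" + "jce" = "icjce"

icjce


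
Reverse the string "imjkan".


Input: imjkan
Reading characters right to left:
  Position 5: 'n'
  Position 4: 'a'
  Position 3: 'k'
  Position 2: 'j'
  Position 1: 'm'
  Position 0: 'i'
Reversed: nakjmi

nakjmi


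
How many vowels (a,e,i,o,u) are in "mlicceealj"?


Input: mlicceealj
Checking each character:
  'm' at position 0: consonant
  'l' at position 1: consonant
  'i' at position 2: vowel (running total: 1)
  'c' at position 3: consonant
  'c' at position 4: consonant
  'e' at position 5: vowel (running total: 2)
  'e' at position 6: vowel (running total: 3)
  'a' at position 7: vowel (running total: 4)
  'l' at position 8: consonant
  'j' at position 9: consonant
Total vowels: 4

4


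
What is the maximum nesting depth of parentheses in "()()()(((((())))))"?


Input: "()()()(((((())))))"
Tracking depth:
  Position 0 '(': depth becomes 1
  Position 1 ')': depth becomes 0
  Position 2 '(': depth becomes 1
  Position 3 ')': depth becomes 0
  Position 4 '(': depth becomes 1
  Position 5 ')': depth becomes 0
  Position 6 '(': depth becomes 1
  Position 7 '(': depth becomes 2
  Position 8 '(': depth becomes 3
  Position 9 '(': depth becomes 4
  Position 10 '(': depth becomes 5
  Position 11 '(': depth becomes 6
  Position 12 ')': depth becomes 5
  Position 13 ')': depth becomes 4
  Position 14 ')': depth becomes 3
  Position 15 ')': depth becomes 2
  Position 16 ')': depth becomes 1
  Position 17 ')': depth becomes 0
Maximum depth reached: 6

6


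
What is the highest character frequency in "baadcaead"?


Input: baadcaead
Character counts:
  'a': 4
  'b': 1
  'c': 1
  'd': 2
  'e': 1
Maximum frequency: 4

4


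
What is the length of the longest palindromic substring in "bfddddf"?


Input: "bfddddf"
Checking substrings for palindromes:
  [1:7] "fddddf" (len 6) => palindrome
  [2:6] "dddd" (len 4) => palindrome
  [2:5] "ddd" (len 3) => palindrome
  [3:6] "ddd" (len 3) => palindrome
  [2:4] "dd" (len 2) => palindrome
  [3:5] "dd" (len 2) => palindrome
Longest palindromic substring: "fddddf" with length 6

6


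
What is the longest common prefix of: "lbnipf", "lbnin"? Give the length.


Words: lbnipf, lbnin
  Position 0: all 'l' => match
  Position 1: all 'b' => match
  Position 2: all 'n' => match
  Position 3: all 'i' => match
  Position 4: ('p', 'n') => mismatch, stop
LCP = "lbni" (length 4)

4


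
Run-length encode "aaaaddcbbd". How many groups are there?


Input: aaaaddcbbd
Scanning for consecutive runs:
  Group 1: 'a' x 4 (positions 0-3)
  Group 2: 'd' x 2 (positions 4-5)
  Group 3: 'c' x 1 (positions 6-6)
  Group 4: 'b' x 2 (positions 7-8)
  Group 5: 'd' x 1 (positions 9-9)
Total groups: 5

5


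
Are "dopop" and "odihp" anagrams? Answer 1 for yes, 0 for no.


Strings: "dopop", "odihp"
Sorted first:  doopp
Sorted second: dhiop
Differ at position 1: 'o' vs 'h' => not anagrams

0


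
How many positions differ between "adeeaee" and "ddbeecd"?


Comparing "adeeaee" and "ddbeecd" position by position:
  Position 0: 'a' vs 'd' => DIFFER
  Position 1: 'd' vs 'd' => same
  Position 2: 'e' vs 'b' => DIFFER
  Position 3: 'e' vs 'e' => same
  Position 4: 'a' vs 'e' => DIFFER
  Position 5: 'e' vs 'c' => DIFFER
  Position 6: 'e' vs 'd' => DIFFER
Positions that differ: 5

5


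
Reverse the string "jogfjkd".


Input: jogfjkd
Reading characters right to left:
  Position 6: 'd'
  Position 5: 'k'
  Position 4: 'j'
  Position 3: 'f'
  Position 2: 'g'
  Position 1: 'o'
  Position 0: 'j'
Reversed: dkjfgoj

dkjfgoj


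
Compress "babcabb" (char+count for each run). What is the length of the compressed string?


Input: babcabb
Runs:
  'b' x 1 => "b1"
  'a' x 1 => "a1"
  'b' x 1 => "b1"
  'c' x 1 => "c1"
  'a' x 1 => "a1"
  'b' x 2 => "b2"
Compressed: "b1a1b1c1a1b2"
Compressed length: 12

12


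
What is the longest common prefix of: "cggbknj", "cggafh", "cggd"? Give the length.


Words: cggbknj, cggafh, cggd
  Position 0: all 'c' => match
  Position 1: all 'g' => match
  Position 2: all 'g' => match
  Position 3: ('b', 'a', 'd') => mismatch, stop
LCP = "cgg" (length 3)

3


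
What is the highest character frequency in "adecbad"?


Input: adecbad
Character counts:
  'a': 2
  'b': 1
  'c': 1
  'd': 2
  'e': 1
Maximum frequency: 2

2


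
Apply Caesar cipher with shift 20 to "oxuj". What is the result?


Caesar cipher: shift "oxuj" by 20
  'o' (pos 14) + 20 = pos 8 = 'i'
  'x' (pos 23) + 20 = pos 17 = 'r'
  'u' (pos 20) + 20 = pos 14 = 'o'
  'j' (pos 9) + 20 = pos 3 = 'd'
Result: irod

irod


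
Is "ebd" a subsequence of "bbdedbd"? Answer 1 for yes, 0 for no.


Check if "ebd" is a subsequence of "bbdedbd"
Greedy scan:
  Position 0 ('b'): no match needed
  Position 1 ('b'): no match needed
  Position 2 ('d'): no match needed
  Position 3 ('e'): matches sub[0] = 'e'
  Position 4 ('d'): no match needed
  Position 5 ('b'): matches sub[1] = 'b'
  Position 6 ('d'): matches sub[2] = 'd'
All 3 characters matched => is a subsequence

1


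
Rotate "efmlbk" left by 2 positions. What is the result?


Input: "efmlbk", rotate left by 2
First 2 characters: "ef"
Remaining characters: "mlbk"
Concatenate remaining + first: "mlbk" + "ef" = "mlbkef"

mlbkef


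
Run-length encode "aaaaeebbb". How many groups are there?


Input: aaaaeebbb
Scanning for consecutive runs:
  Group 1: 'a' x 4 (positions 0-3)
  Group 2: 'e' x 2 (positions 4-5)
  Group 3: 'b' x 3 (positions 6-8)
Total groups: 3

3


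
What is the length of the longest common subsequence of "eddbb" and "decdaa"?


LCS of "eddbb" and "decdaa"
DP table:
           d    e    c    d    a    a
      0    0    0    0    0    0    0
  e   0    0    1    1    1    1    1
  d   0    1    1    1    2    2    2
  d   0    1    1    1    2    2    2
  b   0    1    1    1    2    2    2
  b   0    1    1    1    2    2    2
LCS length = dp[5][6] = 2

2


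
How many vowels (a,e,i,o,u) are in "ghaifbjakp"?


Input: ghaifbjakp
Checking each character:
  'g' at position 0: consonant
  'h' at position 1: consonant
  'a' at position 2: vowel (running total: 1)
  'i' at position 3: vowel (running total: 2)
  'f' at position 4: consonant
  'b' at position 5: consonant
  'j' at position 6: consonant
  'a' at position 7: vowel (running total: 3)
  'k' at position 8: consonant
  'p' at position 9: consonant
Total vowels: 3

3


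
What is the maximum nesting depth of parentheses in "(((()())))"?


Input: "(((()())))"
Tracking depth:
  Position 0 '(': depth becomes 1
  Position 1 '(': depth becomes 2
  Position 2 '(': depth becomes 3
  Position 3 '(': depth becomes 4
  Position 4 ')': depth becomes 3
  Position 5 '(': depth becomes 4
  Position 6 ')': depth becomes 3
  Position 7 ')': depth becomes 2
  Position 8 ')': depth becomes 1
  Position 9 ')': depth becomes 0
Maximum depth reached: 4

4


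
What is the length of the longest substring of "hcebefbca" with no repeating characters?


Input: "hcebefbca"
Sliding window (track last position of each char):
  Position 0 ('h'): window [0,0] length 1 -- new best
  Position 1 ('c'): window [0,1] length 2 -- new best
  Position 2 ('e'): window [0,2] length 3 -- new best
  Position 3 ('b'): window [0,3] length 4 -- new best
  Position 4 ('e'): repeat (last at 2), move window start to 3
  Position 4 ('e'): window [3,4] length 2
  Position 5 ('f'): window [3,5] length 3
  Position 6 ('b'): repeat (last at 3), move window start to 4
  Position 6 ('b'): window [4,6] length 3
  Position 7 ('c'): window [4,7] length 4
  Position 8 ('a'): window [4,8] length 5 -- new best
Longest substring with no repeats: "efbca" with length 5

5


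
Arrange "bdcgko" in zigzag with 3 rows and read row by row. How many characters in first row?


Zigzag "bdcgko" into 3 rows:
Placing characters:
  'b' => row 0
  'd' => row 1
  'c' => row 2
  'g' => row 1
  'k' => row 0
  'o' => row 1
Rows:
  Row 0: "bk"
  Row 1: "dgo"
  Row 2: "c"
First row length: 2

2


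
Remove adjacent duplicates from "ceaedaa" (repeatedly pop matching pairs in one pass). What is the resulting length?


Input: ceaedaa
Stack-based adjacent duplicate removal:
  Read 'c': push. Stack: c
  Read 'e': push. Stack: ce
  Read 'a': push. Stack: cea
  Read 'e': push. Stack: ceae
  Read 'd': push. Stack: ceaed
  Read 'a': push. Stack: ceaeda
  Read 'a': matches stack top 'a' => pop. Stack: ceaed
Final stack: "ceaed" (length 5)

5


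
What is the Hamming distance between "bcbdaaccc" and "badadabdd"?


Comparing "bcbdaaccc" and "badadabdd" position by position:
  Position 0: 'b' vs 'b' => same
  Position 1: 'c' vs 'a' => differ
  Position 2: 'b' vs 'd' => differ
  Position 3: 'd' vs 'a' => differ
  Position 4: 'a' vs 'd' => differ
  Position 5: 'a' vs 'a' => same
  Position 6: 'c' vs 'b' => differ
  Position 7: 'c' vs 'd' => differ
  Position 8: 'c' vs 'd' => differ
Total differences (Hamming distance): 7

7


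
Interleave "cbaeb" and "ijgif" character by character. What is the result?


Interleaving "cbaeb" and "ijgif":
  Position 0: 'c' from first, 'i' from second => "ci"
  Position 1: 'b' from first, 'j' from second => "bj"
  Position 2: 'a' from first, 'g' from second => "ag"
  Position 3: 'e' from first, 'i' from second => "ei"
  Position 4: 'b' from first, 'f' from second => "bf"
Result: cibjageibf

cibjageibf


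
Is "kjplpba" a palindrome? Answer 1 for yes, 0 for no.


Input: kjplpba
Reversed: abplpjk
  Compare pos 0 ('k') with pos 6 ('a'): MISMATCH
  Compare pos 1 ('j') with pos 5 ('b'): MISMATCH
  Compare pos 2 ('p') with pos 4 ('p'): match
Result: not a palindrome

0


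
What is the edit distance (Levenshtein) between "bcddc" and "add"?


Computing edit distance: "bcddc" -> "add"
DP table:
           a    d    d
      0    1    2    3
  b   1    1    2    3
  c   2    2    2    3
  d   3    3    2    2
  d   4    4    3    2
  c   5    5    4    3
Edit distance = dp[5][3] = 3

3


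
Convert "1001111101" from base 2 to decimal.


Input: "1001111101" in base 2
Positional expansion:
  Digit '1' (value 1) x 2^9 = 512
  Digit '0' (value 0) x 2^8 = 0
  Digit '0' (value 0) x 2^7 = 0
  Digit '1' (value 1) x 2^6 = 64
  Digit '1' (value 1) x 2^5 = 32
  Digit '1' (value 1) x 2^4 = 16
  Digit '1' (value 1) x 2^3 = 8
  Digit '1' (value 1) x 2^2 = 4
  Digit '0' (value 0) x 2^1 = 0
  Digit '1' (value 1) x 2^0 = 1
Sum = 637

637


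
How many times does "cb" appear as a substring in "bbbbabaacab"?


Searching for "cb" in "bbbbabaacab"
Scanning each position:
  Position 0: "bb" => no
  Position 1: "bb" => no
  Position 2: "bb" => no
  Position 3: "ba" => no
  Position 4: "ab" => no
  Position 5: "ba" => no
  Position 6: "aa" => no
  Position 7: "ac" => no
  Position 8: "ca" => no
  Position 9: "ab" => no
Total occurrences: 0

0


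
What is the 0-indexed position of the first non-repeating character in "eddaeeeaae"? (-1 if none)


Input: eddaeeeaae
Character frequencies:
  'a': 3
  'd': 2
  'e': 5
Scanning left to right for freq == 1:
  Position 0 ('e'): freq=5, skip
  Position 1 ('d'): freq=2, skip
  Position 2 ('d'): freq=2, skip
  Position 3 ('a'): freq=3, skip
  Position 4 ('e'): freq=5, skip
  Position 5 ('e'): freq=5, skip
  Position 6 ('e'): freq=5, skip
  Position 7 ('a'): freq=3, skip
  Position 8 ('a'): freq=3, skip
  Position 9 ('e'): freq=5, skip
  No unique character found => answer = -1

-1


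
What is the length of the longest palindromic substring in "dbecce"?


Input: "dbecce"
Checking substrings for palindromes:
  [2:6] "ecce" (len 4) => palindrome
  [3:5] "cc" (len 2) => palindrome
Longest palindromic substring: "ecce" with length 4

4


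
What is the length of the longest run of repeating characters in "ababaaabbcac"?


Input: "ababaaabbcac"
Scanning for longest run:
  Position 1 ('b'): new char, reset run to 1
  Position 2 ('a'): new char, reset run to 1
  Position 3 ('b'): new char, reset run to 1
  Position 4 ('a'): new char, reset run to 1
  Position 5 ('a'): continues run of 'a', length=2
  Position 6 ('a'): continues run of 'a', length=3
  Position 7 ('b'): new char, reset run to 1
  Position 8 ('b'): continues run of 'b', length=2
  Position 9 ('c'): new char, reset run to 1
  Position 10 ('a'): new char, reset run to 1
  Position 11 ('c'): new char, reset run to 1
Longest run: 'a' with length 3

3


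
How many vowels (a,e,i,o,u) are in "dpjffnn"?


Input: dpjffnn
Checking each character:
  'd' at position 0: consonant
  'p' at position 1: consonant
  'j' at position 2: consonant
  'f' at position 3: consonant
  'f' at position 4: consonant
  'n' at position 5: consonant
  'n' at position 6: consonant
Total vowels: 0

0


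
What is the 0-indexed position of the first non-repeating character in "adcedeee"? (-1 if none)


Input: adcedeee
Character frequencies:
  'a': 1
  'c': 1
  'd': 2
  'e': 4
Scanning left to right for freq == 1:
  Position 0 ('a'): unique! => answer = 0

0


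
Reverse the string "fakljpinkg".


Input: fakljpinkg
Reading characters right to left:
  Position 9: 'g'
  Position 8: 'k'
  Position 7: 'n'
  Position 6: 'i'
  Position 5: 'p'
  Position 4: 'j'
  Position 3: 'l'
  Position 2: 'k'
  Position 1: 'a'
  Position 0: 'f'
Reversed: gknipjlkaf

gknipjlkaf


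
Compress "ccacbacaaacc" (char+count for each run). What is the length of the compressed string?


Input: ccacbacaaacc
Runs:
  'c' x 2 => "c2"
  'a' x 1 => "a1"
  'c' x 1 => "c1"
  'b' x 1 => "b1"
  'a' x 1 => "a1"
  'c' x 1 => "c1"
  'a' x 3 => "a3"
  'c' x 2 => "c2"
Compressed: "c2a1c1b1a1c1a3c2"
Compressed length: 16

16
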